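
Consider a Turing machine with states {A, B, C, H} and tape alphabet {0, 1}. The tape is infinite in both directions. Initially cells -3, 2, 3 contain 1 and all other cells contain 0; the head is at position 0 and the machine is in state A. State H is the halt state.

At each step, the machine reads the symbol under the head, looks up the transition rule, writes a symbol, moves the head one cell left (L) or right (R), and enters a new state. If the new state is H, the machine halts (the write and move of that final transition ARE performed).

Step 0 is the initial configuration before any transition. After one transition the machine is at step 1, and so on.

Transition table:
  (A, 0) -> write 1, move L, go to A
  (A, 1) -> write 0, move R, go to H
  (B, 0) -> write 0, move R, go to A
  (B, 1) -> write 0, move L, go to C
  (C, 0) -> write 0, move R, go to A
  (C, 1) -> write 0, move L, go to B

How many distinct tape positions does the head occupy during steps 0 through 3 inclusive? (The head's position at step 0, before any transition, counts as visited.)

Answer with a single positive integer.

Answer: 4

Derivation:
Step 1: in state A at pos 0, read 0 -> (A,0)->write 1,move L,goto A. Now: state=A, head=-1, tape[-4..4]=010010110 (head:    ^)
Step 2: in state A at pos -1, read 0 -> (A,0)->write 1,move L,goto A. Now: state=A, head=-2, tape[-4..4]=010110110 (head:   ^)
Step 3: in state A at pos -2, read 0 -> (A,0)->write 1,move L,goto A. Now: state=A, head=-3, tape[-4..4]=011110110 (head:  ^)
Head positions at steps 0..3: starting at 0, distinct positions visited = {-3, -2, -1, 0} -> 4 position(s)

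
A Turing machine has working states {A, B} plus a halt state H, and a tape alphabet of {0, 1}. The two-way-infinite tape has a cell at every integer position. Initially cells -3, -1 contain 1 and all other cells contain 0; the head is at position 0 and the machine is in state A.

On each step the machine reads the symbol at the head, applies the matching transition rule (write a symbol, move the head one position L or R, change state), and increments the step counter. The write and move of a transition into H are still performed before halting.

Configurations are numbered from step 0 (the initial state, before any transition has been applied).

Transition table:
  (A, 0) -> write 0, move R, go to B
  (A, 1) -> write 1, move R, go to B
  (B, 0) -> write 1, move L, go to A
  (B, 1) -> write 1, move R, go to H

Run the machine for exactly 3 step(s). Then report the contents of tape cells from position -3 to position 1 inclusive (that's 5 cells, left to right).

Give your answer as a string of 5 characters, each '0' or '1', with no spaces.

Answer: 10101

Derivation:
Step 1: in state A at pos 0, read 0 -> (A,0)->write 0,move R,goto B. Now: state=B, head=1, tape[-4..2]=0101000 (head:      ^)
Step 2: in state B at pos 1, read 0 -> (B,0)->write 1,move L,goto A. Now: state=A, head=0, tape[-4..2]=0101010 (head:     ^)
Step 3: in state A at pos 0, read 0 -> (A,0)->write 0,move R,goto B. Now: state=B, head=1, tape[-4..2]=0101010 (head:      ^)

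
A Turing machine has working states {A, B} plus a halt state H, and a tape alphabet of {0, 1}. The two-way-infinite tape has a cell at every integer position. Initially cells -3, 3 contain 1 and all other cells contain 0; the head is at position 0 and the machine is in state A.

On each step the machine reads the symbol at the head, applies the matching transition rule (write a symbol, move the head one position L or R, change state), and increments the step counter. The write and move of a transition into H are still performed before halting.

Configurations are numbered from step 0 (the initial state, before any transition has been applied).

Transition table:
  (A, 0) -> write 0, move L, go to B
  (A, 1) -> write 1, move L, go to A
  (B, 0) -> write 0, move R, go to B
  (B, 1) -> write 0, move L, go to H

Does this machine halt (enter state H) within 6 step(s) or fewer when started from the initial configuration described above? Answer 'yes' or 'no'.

Answer: yes

Derivation:
Step 1: in state A at pos 0, read 0 -> (A,0)->write 0,move L,goto B. Now: state=B, head=-1, tape[-4..4]=010000010 (head:    ^)
Step 2: in state B at pos -1, read 0 -> (B,0)->write 0,move R,goto B. Now: state=B, head=0, tape[-4..4]=010000010 (head:     ^)
Step 3: in state B at pos 0, read 0 -> (B,0)->write 0,move R,goto B. Now: state=B, head=1, tape[-4..4]=010000010 (head:      ^)
Step 4: in state B at pos 1, read 0 -> (B,0)->write 0,move R,goto B. Now: state=B, head=2, tape[-4..4]=010000010 (head:       ^)
Step 5: in state B at pos 2, read 0 -> (B,0)->write 0,move R,goto B. Now: state=B, head=3, tape[-4..4]=010000010 (head:        ^)
Step 6: in state B at pos 3, read 1 -> (B,1)->write 0,move L,goto H. Now: state=H, head=2, tape[-4..4]=010000000 (head:       ^)
State H reached at step 6; 6 <= 6 -> yes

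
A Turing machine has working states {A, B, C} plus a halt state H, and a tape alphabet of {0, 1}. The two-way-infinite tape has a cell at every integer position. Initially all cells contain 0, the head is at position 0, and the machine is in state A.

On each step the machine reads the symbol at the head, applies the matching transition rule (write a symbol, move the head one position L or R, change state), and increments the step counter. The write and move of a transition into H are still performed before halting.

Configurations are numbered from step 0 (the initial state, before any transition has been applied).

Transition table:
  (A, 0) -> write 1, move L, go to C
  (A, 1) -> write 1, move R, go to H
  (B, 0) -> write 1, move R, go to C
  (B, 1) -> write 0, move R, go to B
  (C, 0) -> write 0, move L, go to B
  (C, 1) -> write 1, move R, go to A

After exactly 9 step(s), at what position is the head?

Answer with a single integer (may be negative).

Answer: 1

Derivation:
Step 1: in state A at pos 0, read 0 -> (A,0)->write 1,move L,goto C. Now: state=C, head=-1, tape[-2..1]=0010 (head:  ^)
Step 2: in state C at pos -1, read 0 -> (C,0)->write 0,move L,goto B. Now: state=B, head=-2, tape[-3..1]=00010 (head:  ^)
Step 3: in state B at pos -2, read 0 -> (B,0)->write 1,move R,goto C. Now: state=C, head=-1, tape[-3..1]=01010 (head:   ^)
Step 4: in state C at pos -1, read 0 -> (C,0)->write 0,move L,goto B. Now: state=B, head=-2, tape[-3..1]=01010 (head:  ^)
Step 5: in state B at pos -2, read 1 -> (B,1)->write 0,move R,goto B. Now: state=B, head=-1, tape[-3..1]=00010 (head:   ^)
Step 6: in state B at pos -1, read 0 -> (B,0)->write 1,move R,goto C. Now: state=C, head=0, tape[-3..1]=00110 (head:    ^)
Step 7: in state C at pos 0, read 1 -> (C,1)->write 1,move R,goto A. Now: state=A, head=1, tape[-3..2]=001100 (head:     ^)
Step 8: in state A at pos 1, read 0 -> (A,0)->write 1,move L,goto C. Now: state=C, head=0, tape[-3..2]=001110 (head:    ^)
Step 9: in state C at pos 0, read 1 -> (C,1)->write 1,move R,goto A. Now: state=A, head=1, tape[-3..2]=001110 (head:     ^)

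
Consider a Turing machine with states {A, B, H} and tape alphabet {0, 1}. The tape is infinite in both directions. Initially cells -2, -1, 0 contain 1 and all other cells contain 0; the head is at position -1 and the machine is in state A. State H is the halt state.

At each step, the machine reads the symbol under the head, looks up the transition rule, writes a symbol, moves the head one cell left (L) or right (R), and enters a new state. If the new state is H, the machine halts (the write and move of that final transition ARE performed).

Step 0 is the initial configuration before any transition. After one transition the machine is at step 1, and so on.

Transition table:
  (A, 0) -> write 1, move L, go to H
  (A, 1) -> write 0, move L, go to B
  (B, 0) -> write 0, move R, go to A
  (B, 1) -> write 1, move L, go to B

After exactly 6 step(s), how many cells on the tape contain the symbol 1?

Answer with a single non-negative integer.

Answer: 2

Derivation:
Step 1: in state A at pos -1, read 1 -> (A,1)->write 0,move L,goto B. Now: state=B, head=-2, tape[-3..1]=01010 (head:  ^)
Step 2: in state B at pos -2, read 1 -> (B,1)->write 1,move L,goto B. Now: state=B, head=-3, tape[-4..1]=001010 (head:  ^)
Step 3: in state B at pos -3, read 0 -> (B,0)->write 0,move R,goto A. Now: state=A, head=-2, tape[-4..1]=001010 (head:   ^)
Step 4: in state A at pos -2, read 1 -> (A,1)->write 0,move L,goto B. Now: state=B, head=-3, tape[-4..1]=000010 (head:  ^)
Step 5: in state B at pos -3, read 0 -> (B,0)->write 0,move R,goto A. Now: state=A, head=-2, tape[-4..1]=000010 (head:   ^)
Step 6: in state A at pos -2, read 0 -> (A,0)->write 1,move L,goto H. Now: state=H, head=-3, tape[-4..1]=001010 (head:  ^)
Cells containing 1 after step 6: {-2, 0} -> 2 cell(s)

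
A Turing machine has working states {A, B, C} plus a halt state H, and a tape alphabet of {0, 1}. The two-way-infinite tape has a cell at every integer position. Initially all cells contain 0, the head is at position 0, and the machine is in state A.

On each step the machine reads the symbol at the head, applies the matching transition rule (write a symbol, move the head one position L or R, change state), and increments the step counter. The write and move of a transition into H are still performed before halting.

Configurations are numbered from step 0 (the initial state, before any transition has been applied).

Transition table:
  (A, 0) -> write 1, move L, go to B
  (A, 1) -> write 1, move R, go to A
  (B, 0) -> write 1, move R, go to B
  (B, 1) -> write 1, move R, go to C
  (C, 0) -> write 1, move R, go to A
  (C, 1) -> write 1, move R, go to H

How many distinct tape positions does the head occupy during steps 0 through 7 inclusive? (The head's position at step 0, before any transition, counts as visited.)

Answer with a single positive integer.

Answer: 5

Derivation:
Step 1: in state A at pos 0, read 0 -> (A,0)->write 1,move L,goto B. Now: state=B, head=-1, tape[-2..1]=0010 (head:  ^)
Step 2: in state B at pos -1, read 0 -> (B,0)->write 1,move R,goto B. Now: state=B, head=0, tape[-2..1]=0110 (head:   ^)
Step 3: in state B at pos 0, read 1 -> (B,1)->write 1,move R,goto C. Now: state=C, head=1, tape[-2..2]=01100 (head:    ^)
Step 4: in state C at pos 1, read 0 -> (C,0)->write 1,move R,goto A. Now: state=A, head=2, tape[-2..3]=011100 (head:     ^)
Step 5: in state A at pos 2, read 0 -> (A,0)->write 1,move L,goto B. Now: state=B, head=1, tape[-2..3]=011110 (head:    ^)
Step 6: in state B at pos 1, read 1 -> (B,1)->write 1,move R,goto C. Now: state=C, head=2, tape[-2..3]=011110 (head:     ^)
Step 7: in state C at pos 2, read 1 -> (C,1)->write 1,move R,goto H. Now: state=H, head=3, tape[-2..4]=0111100 (head:      ^)
Head positions at steps 0..7: starting at 0, distinct positions visited = {-1, 0, 1, 2, 3} -> 5 position(s)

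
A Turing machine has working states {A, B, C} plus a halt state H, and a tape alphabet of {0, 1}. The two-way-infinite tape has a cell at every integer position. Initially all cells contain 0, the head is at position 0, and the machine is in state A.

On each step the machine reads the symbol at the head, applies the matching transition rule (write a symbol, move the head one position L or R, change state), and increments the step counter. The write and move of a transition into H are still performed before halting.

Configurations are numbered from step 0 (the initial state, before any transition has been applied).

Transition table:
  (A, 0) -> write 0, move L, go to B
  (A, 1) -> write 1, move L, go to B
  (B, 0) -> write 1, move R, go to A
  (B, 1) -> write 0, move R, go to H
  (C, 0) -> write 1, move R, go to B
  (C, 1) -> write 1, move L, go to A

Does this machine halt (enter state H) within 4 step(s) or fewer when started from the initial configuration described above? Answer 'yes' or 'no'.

Answer: yes

Derivation:
Step 1: in state A at pos 0, read 0 -> (A,0)->write 0,move L,goto B. Now: state=B, head=-1, tape[-2..1]=0000 (head:  ^)
Step 2: in state B at pos -1, read 0 -> (B,0)->write 1,move R,goto A. Now: state=A, head=0, tape[-2..1]=0100 (head:   ^)
Step 3: in state A at pos 0, read 0 -> (A,0)->write 0,move L,goto B. Now: state=B, head=-1, tape[-2..1]=0100 (head:  ^)
Step 4: in state B at pos -1, read 1 -> (B,1)->write 0,move R,goto H. Now: state=H, head=0, tape[-2..1]=0000 (head:   ^)
State H reached at step 4; 4 <= 4 -> yes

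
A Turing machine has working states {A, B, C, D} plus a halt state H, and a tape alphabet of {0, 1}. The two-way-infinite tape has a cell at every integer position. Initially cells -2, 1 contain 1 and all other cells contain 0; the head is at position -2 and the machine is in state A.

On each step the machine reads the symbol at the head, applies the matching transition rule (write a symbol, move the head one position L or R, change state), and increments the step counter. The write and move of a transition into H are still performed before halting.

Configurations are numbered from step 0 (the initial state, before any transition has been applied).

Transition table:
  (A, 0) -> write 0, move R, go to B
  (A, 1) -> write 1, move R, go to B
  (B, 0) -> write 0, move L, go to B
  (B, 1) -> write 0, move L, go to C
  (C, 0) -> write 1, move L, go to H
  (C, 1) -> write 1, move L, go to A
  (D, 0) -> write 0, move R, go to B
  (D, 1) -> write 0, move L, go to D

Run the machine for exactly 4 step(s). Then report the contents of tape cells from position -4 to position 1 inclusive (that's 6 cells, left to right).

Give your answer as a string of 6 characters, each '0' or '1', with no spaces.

Answer: 010001

Derivation:
Step 1: in state A at pos -2, read 1 -> (A,1)->write 1,move R,goto B. Now: state=B, head=-1, tape[-3..2]=010010 (head:   ^)
Step 2: in state B at pos -1, read 0 -> (B,0)->write 0,move L,goto B. Now: state=B, head=-2, tape[-3..2]=010010 (head:  ^)
Step 3: in state B at pos -2, read 1 -> (B,1)->write 0,move L,goto C. Now: state=C, head=-3, tape[-4..2]=0000010 (head:  ^)
Step 4: in state C at pos -3, read 0 -> (C,0)->write 1,move L,goto H. Now: state=H, head=-4, tape[-5..2]=00100010 (head:  ^)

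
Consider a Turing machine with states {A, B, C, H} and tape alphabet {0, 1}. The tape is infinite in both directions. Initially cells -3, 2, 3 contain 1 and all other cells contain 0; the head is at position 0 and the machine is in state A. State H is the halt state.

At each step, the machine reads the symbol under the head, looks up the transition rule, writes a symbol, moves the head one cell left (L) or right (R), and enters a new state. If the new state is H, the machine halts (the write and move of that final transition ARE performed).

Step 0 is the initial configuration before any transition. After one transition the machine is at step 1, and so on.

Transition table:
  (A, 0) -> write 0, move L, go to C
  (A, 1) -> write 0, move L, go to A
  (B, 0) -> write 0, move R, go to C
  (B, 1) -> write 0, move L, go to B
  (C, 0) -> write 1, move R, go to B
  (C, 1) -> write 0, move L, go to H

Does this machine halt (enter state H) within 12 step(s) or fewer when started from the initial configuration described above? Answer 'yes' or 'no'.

Answer: yes

Derivation:
Step 1: in state A at pos 0, read 0 -> (A,0)->write 0,move L,goto C. Now: state=C, head=-1, tape[-4..4]=010000110 (head:    ^)
Step 2: in state C at pos -1, read 0 -> (C,0)->write 1,move R,goto B. Now: state=B, head=0, tape[-4..4]=010100110 (head:     ^)
Step 3: in state B at pos 0, read 0 -> (B,0)->write 0,move R,goto C. Now: state=C, head=1, tape[-4..4]=010100110 (head:      ^)
Step 4: in state C at pos 1, read 0 -> (C,0)->write 1,move R,goto B. Now: state=B, head=2, tape[-4..4]=010101110 (head:       ^)
Step 5: in state B at pos 2, read 1 -> (B,1)->write 0,move L,goto B. Now: state=B, head=1, tape[-4..4]=010101010 (head:      ^)
Step 6: in state B at pos 1, read 1 -> (B,1)->write 0,move L,goto B. Now: state=B, head=0, tape[-4..4]=010100010 (head:     ^)
Step 7: in state B at pos 0, read 0 -> (B,0)->write 0,move R,goto C. Now: state=C, head=1, tape[-4..4]=010100010 (head:      ^)
Step 8: in state C at pos 1, read 0 -> (C,0)->write 1,move R,goto B. Now: state=B, head=2, tape[-4..4]=010101010 (head:       ^)
Step 9: in state B at pos 2, read 0 -> (B,0)->write 0,move R,goto C. Now: state=C, head=3, tape[-4..4]=010101010 (head:        ^)
Step 10: in state C at pos 3, read 1 -> (C,1)->write 0,move L,goto H. Now: state=H, head=2, tape[-4..4]=010101000 (head:       ^)
State H reached at step 10; 10 <= 12 -> yes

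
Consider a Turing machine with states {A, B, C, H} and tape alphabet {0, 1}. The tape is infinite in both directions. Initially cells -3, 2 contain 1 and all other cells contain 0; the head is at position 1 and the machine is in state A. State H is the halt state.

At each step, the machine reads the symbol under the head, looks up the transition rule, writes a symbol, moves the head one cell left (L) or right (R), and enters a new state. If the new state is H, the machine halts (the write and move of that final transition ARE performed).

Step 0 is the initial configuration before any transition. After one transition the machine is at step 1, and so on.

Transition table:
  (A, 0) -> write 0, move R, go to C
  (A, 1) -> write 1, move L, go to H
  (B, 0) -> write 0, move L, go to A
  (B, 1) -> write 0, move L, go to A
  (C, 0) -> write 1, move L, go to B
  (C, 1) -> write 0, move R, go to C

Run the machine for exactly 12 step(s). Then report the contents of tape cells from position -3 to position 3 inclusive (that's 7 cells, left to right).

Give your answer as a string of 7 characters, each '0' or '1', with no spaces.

Step 1: in state A at pos 1, read 0 -> (A,0)->write 0,move R,goto C. Now: state=C, head=2, tape[-4..3]=01000010 (head:       ^)
Step 2: in state C at pos 2, read 1 -> (C,1)->write 0,move R,goto C. Now: state=C, head=3, tape[-4..4]=010000000 (head:        ^)
Step 3: in state C at pos 3, read 0 -> (C,0)->write 1,move L,goto B. Now: state=B, head=2, tape[-4..4]=010000010 (head:       ^)
Step 4: in state B at pos 2, read 0 -> (B,0)->write 0,move L,goto A. Now: state=A, head=1, tape[-4..4]=010000010 (head:      ^)
Step 5: in state A at pos 1, read 0 -> (A,0)->write 0,move R,goto C. Now: state=C, head=2, tape[-4..4]=010000010 (head:       ^)
Step 6: in state C at pos 2, read 0 -> (C,0)->write 1,move L,goto B. Now: state=B, head=1, tape[-4..4]=010000110 (head:      ^)
Step 7: in state B at pos 1, read 0 -> (B,0)->write 0,move L,goto A. Now: state=A, head=0, tape[-4..4]=010000110 (head:     ^)
Step 8: in state A at pos 0, read 0 -> (A,0)->write 0,move R,goto C. Now: state=C, head=1, tape[-4..4]=010000110 (head:      ^)
Step 9: in state C at pos 1, read 0 -> (C,0)->write 1,move L,goto B. Now: state=B, head=0, tape[-4..4]=010001110 (head:     ^)
Step 10: in state B at pos 0, read 0 -> (B,0)->write 0,move L,goto A. Now: state=A, head=-1, tape[-4..4]=010001110 (head:    ^)
Step 11: in state A at pos -1, read 0 -> (A,0)->write 0,move R,goto C. Now: state=C, head=0, tape[-4..4]=010001110 (head:     ^)
Step 12: in state C at pos 0, read 0 -> (C,0)->write 1,move L,goto B. Now: state=B, head=-1, tape[-4..4]=010011110 (head:    ^)

Answer: 1001111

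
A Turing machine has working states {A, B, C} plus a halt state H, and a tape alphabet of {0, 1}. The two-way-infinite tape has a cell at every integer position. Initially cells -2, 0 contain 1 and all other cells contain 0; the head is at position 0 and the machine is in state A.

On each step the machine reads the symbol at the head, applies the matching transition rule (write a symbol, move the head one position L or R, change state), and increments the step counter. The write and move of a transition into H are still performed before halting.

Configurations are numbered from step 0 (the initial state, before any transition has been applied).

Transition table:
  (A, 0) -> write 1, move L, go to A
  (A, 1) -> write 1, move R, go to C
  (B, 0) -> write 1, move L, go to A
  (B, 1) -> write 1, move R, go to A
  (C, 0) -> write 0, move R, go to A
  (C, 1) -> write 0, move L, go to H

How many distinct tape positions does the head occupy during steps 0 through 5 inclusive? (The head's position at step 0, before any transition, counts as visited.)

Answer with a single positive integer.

Step 1: in state A at pos 0, read 1 -> (A,1)->write 1,move R,goto C. Now: state=C, head=1, tape[-3..2]=010100 (head:     ^)
Step 2: in state C at pos 1, read 0 -> (C,0)->write 0,move R,goto A. Now: state=A, head=2, tape[-3..3]=0101000 (head:      ^)
Step 3: in state A at pos 2, read 0 -> (A,0)->write 1,move L,goto A. Now: state=A, head=1, tape[-3..3]=0101010 (head:     ^)
Step 4: in state A at pos 1, read 0 -> (A,0)->write 1,move L,goto A. Now: state=A, head=0, tape[-3..3]=0101110 (head:    ^)
Step 5: in state A at pos 0, read 1 -> (A,1)->write 1,move R,goto C. Now: state=C, head=1, tape[-3..3]=0101110 (head:     ^)
Head positions at steps 0..5: starting at 0, distinct positions visited = {0, 1, 2} -> 3 position(s)

Answer: 3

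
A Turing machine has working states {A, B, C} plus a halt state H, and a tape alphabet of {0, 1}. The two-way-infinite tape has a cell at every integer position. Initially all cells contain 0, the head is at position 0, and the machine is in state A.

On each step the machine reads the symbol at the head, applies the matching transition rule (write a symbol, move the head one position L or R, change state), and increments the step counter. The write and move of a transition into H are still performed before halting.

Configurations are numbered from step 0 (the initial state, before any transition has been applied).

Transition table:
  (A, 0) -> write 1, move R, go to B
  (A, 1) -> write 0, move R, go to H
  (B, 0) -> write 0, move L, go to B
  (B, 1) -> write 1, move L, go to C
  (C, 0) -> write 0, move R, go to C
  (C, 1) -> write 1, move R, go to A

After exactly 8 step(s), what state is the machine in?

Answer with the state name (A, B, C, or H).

Answer: C

Derivation:
Step 1: in state A at pos 0, read 0 -> (A,0)->write 1,move R,goto B. Now: state=B, head=1, tape[-1..2]=0100 (head:   ^)
Step 2: in state B at pos 1, read 0 -> (B,0)->write 0,move L,goto B. Now: state=B, head=0, tape[-1..2]=0100 (head:  ^)
Step 3: in state B at pos 0, read 1 -> (B,1)->write 1,move L,goto C. Now: state=C, head=-1, tape[-2..2]=00100 (head:  ^)
Step 4: in state C at pos -1, read 0 -> (C,0)->write 0,move R,goto C. Now: state=C, head=0, tape[-2..2]=00100 (head:   ^)
Step 5: in state C at pos 0, read 1 -> (C,1)->write 1,move R,goto A. Now: state=A, head=1, tape[-2..2]=00100 (head:    ^)
Step 6: in state A at pos 1, read 0 -> (A,0)->write 1,move R,goto B. Now: state=B, head=2, tape[-2..3]=001100 (head:     ^)
Step 7: in state B at pos 2, read 0 -> (B,0)->write 0,move L,goto B. Now: state=B, head=1, tape[-2..3]=001100 (head:    ^)
Step 8: in state B at pos 1, read 1 -> (B,1)->write 1,move L,goto C. Now: state=C, head=0, tape[-2..3]=001100 (head:   ^)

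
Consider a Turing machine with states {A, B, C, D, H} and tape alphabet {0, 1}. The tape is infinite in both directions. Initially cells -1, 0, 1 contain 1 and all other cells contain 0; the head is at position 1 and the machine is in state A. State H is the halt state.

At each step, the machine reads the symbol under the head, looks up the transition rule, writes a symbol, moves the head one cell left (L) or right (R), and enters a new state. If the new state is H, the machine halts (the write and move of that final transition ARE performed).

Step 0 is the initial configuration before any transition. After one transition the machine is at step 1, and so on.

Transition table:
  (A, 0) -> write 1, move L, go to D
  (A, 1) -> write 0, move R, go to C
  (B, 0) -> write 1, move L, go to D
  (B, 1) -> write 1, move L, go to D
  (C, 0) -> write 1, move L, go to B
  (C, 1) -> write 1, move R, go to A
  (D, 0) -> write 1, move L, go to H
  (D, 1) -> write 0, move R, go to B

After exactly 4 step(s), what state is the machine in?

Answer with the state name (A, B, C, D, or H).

Answer: B

Derivation:
Step 1: in state A at pos 1, read 1 -> (A,1)->write 0,move R,goto C. Now: state=C, head=2, tape[-2..3]=011000 (head:     ^)
Step 2: in state C at pos 2, read 0 -> (C,0)->write 1,move L,goto B. Now: state=B, head=1, tape[-2..3]=011010 (head:    ^)
Step 3: in state B at pos 1, read 0 -> (B,0)->write 1,move L,goto D. Now: state=D, head=0, tape[-2..3]=011110 (head:   ^)
Step 4: in state D at pos 0, read 1 -> (D,1)->write 0,move R,goto B. Now: state=B, head=1, tape[-2..3]=010110 (head:    ^)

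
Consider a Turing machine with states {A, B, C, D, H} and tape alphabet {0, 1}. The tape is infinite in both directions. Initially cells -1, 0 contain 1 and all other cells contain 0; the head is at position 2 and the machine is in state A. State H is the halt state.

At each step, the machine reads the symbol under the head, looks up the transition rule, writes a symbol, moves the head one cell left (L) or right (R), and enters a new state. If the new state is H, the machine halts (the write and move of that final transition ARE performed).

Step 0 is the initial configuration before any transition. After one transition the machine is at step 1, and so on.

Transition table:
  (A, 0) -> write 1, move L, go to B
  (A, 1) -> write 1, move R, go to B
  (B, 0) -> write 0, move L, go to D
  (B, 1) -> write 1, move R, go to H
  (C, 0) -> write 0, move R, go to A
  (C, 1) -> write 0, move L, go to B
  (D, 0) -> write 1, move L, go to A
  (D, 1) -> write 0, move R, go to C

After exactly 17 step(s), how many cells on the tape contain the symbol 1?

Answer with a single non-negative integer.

Answer: 3

Derivation:
Step 1: in state A at pos 2, read 0 -> (A,0)->write 1,move L,goto B. Now: state=B, head=1, tape[-2..3]=011010 (head:    ^)
Step 2: in state B at pos 1, read 0 -> (B,0)->write 0,move L,goto D. Now: state=D, head=0, tape[-2..3]=011010 (head:   ^)
Step 3: in state D at pos 0, read 1 -> (D,1)->write 0,move R,goto C. Now: state=C, head=1, tape[-2..3]=010010 (head:    ^)
Step 4: in state C at pos 1, read 0 -> (C,0)->write 0,move R,goto A. Now: state=A, head=2, tape[-2..3]=010010 (head:     ^)
Step 5: in state A at pos 2, read 1 -> (A,1)->write 1,move R,goto B. Now: state=B, head=3, tape[-2..4]=0100100 (head:      ^)
Step 6: in state B at pos 3, read 0 -> (B,0)->write 0,move L,goto D. Now: state=D, head=2, tape[-2..4]=0100100 (head:     ^)
Step 7: in state D at pos 2, read 1 -> (D,1)->write 0,move R,goto C. Now: state=C, head=3, tape[-2..4]=0100000 (head:      ^)
Step 8: in state C at pos 3, read 0 -> (C,0)->write 0,move R,goto A. Now: state=A, head=4, tape[-2..5]=01000000 (head:       ^)
Step 9: in state A at pos 4, read 0 -> (A,0)->write 1,move L,goto B. Now: state=B, head=3, tape[-2..5]=01000010 (head:      ^)
Step 10: in state B at pos 3, read 0 -> (B,0)->write 0,move L,goto D. Now: state=D, head=2, tape[-2..5]=01000010 (head:     ^)
Step 11: in state D at pos 2, read 0 -> (D,0)->write 1,move L,goto A. Now: state=A, head=1, tape[-2..5]=01001010 (head:    ^)
Step 12: in state A at pos 1, read 0 -> (A,0)->write 1,move L,goto B. Now: state=B, head=0, tape[-2..5]=01011010 (head:   ^)
Step 13: in state B at pos 0, read 0 -> (B,0)->write 0,move L,goto D. Now: state=D, head=-1, tape[-2..5]=01011010 (head:  ^)
Step 14: in state D at pos -1, read 1 -> (D,1)->write 0,move R,goto C. Now: state=C, head=0, tape[-2..5]=00011010 (head:   ^)
Step 15: in state C at pos 0, read 0 -> (C,0)->write 0,move R,goto A. Now: state=A, head=1, tape[-2..5]=00011010 (head:    ^)
Step 16: in state A at pos 1, read 1 -> (A,1)->write 1,move R,goto B. Now: state=B, head=2, tape[-2..5]=00011010 (head:     ^)
Step 17: in state B at pos 2, read 1 -> (B,1)->write 1,move R,goto H. Now: state=H, head=3, tape[-2..5]=00011010 (head:      ^)
Cells containing 1 after step 17: {1, 2, 4} -> 3 cell(s)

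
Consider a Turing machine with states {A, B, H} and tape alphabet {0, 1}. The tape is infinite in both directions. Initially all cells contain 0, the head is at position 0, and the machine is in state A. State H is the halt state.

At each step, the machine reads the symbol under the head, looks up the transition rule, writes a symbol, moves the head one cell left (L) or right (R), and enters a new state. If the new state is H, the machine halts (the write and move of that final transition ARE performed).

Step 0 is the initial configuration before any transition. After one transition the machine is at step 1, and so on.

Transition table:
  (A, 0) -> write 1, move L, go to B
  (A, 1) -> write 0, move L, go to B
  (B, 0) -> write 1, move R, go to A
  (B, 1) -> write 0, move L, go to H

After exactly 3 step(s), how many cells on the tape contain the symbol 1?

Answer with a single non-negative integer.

Step 1: in state A at pos 0, read 0 -> (A,0)->write 1,move L,goto B. Now: state=B, head=-1, tape[-2..1]=0010 (head:  ^)
Step 2: in state B at pos -1, read 0 -> (B,0)->write 1,move R,goto A. Now: state=A, head=0, tape[-2..1]=0110 (head:   ^)
Step 3: in state A at pos 0, read 1 -> (A,1)->write 0,move L,goto B. Now: state=B, head=-1, tape[-2..1]=0100 (head:  ^)
Cells containing 1 after step 3: {-1} -> 1 cell(s)

Answer: 1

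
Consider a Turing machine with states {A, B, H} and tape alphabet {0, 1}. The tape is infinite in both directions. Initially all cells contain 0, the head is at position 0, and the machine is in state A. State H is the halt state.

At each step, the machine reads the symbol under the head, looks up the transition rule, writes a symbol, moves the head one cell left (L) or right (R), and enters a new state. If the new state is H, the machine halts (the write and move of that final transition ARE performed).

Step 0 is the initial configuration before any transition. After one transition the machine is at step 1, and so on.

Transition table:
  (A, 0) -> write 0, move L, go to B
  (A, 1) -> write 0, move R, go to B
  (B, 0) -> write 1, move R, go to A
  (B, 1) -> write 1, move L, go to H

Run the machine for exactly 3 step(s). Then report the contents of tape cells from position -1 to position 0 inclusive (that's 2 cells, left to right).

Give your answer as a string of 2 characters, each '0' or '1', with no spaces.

Step 1: in state A at pos 0, read 0 -> (A,0)->write 0,move L,goto B. Now: state=B, head=-1, tape[-2..1]=0000 (head:  ^)
Step 2: in state B at pos -1, read 0 -> (B,0)->write 1,move R,goto A. Now: state=A, head=0, tape[-2..1]=0100 (head:   ^)
Step 3: in state A at pos 0, read 0 -> (A,0)->write 0,move L,goto B. Now: state=B, head=-1, tape[-2..1]=0100 (head:  ^)

Answer: 10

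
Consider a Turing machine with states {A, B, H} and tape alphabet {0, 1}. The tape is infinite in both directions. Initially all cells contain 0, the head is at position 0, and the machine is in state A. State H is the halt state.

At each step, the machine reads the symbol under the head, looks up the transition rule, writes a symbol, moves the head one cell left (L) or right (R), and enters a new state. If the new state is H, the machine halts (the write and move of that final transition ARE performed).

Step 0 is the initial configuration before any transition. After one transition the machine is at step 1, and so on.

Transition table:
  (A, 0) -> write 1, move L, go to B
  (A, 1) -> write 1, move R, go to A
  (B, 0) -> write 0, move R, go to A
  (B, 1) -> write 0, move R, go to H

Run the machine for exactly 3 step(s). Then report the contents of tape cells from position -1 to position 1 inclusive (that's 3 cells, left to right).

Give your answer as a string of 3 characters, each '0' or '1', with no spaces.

Step 1: in state A at pos 0, read 0 -> (A,0)->write 1,move L,goto B. Now: state=B, head=-1, tape[-2..1]=0010 (head:  ^)
Step 2: in state B at pos -1, read 0 -> (B,0)->write 0,move R,goto A. Now: state=A, head=0, tape[-2..1]=0010 (head:   ^)
Step 3: in state A at pos 0, read 1 -> (A,1)->write 1,move R,goto A. Now: state=A, head=1, tape[-2..2]=00100 (head:    ^)

Answer: 010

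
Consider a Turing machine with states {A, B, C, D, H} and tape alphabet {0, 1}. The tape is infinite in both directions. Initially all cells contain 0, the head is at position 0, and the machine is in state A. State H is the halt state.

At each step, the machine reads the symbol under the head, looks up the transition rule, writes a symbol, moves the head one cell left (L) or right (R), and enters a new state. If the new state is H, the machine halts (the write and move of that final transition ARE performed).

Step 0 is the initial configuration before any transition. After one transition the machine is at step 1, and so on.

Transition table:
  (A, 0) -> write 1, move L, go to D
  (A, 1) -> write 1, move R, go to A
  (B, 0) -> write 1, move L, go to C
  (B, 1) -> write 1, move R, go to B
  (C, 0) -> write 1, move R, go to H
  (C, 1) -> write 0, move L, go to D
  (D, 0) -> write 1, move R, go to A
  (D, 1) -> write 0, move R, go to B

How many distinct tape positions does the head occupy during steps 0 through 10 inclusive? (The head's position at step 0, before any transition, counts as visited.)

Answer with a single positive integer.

Step 1: in state A at pos 0, read 0 -> (A,0)->write 1,move L,goto D. Now: state=D, head=-1, tape[-2..1]=0010 (head:  ^)
Step 2: in state D at pos -1, read 0 -> (D,0)->write 1,move R,goto A. Now: state=A, head=0, tape[-2..1]=0110 (head:   ^)
Step 3: in state A at pos 0, read 1 -> (A,1)->write 1,move R,goto A. Now: state=A, head=1, tape[-2..2]=01100 (head:    ^)
Step 4: in state A at pos 1, read 0 -> (A,0)->write 1,move L,goto D. Now: state=D, head=0, tape[-2..2]=01110 (head:   ^)
Step 5: in state D at pos 0, read 1 -> (D,1)->write 0,move R,goto B. Now: state=B, head=1, tape[-2..2]=01010 (head:    ^)
Step 6: in state B at pos 1, read 1 -> (B,1)->write 1,move R,goto B. Now: state=B, head=2, tape[-2..3]=010100 (head:     ^)
Step 7: in state B at pos 2, read 0 -> (B,0)->write 1,move L,goto C. Now: state=C, head=1, tape[-2..3]=010110 (head:    ^)
Step 8: in state C at pos 1, read 1 -> (C,1)->write 0,move L,goto D. Now: state=D, head=0, tape[-2..3]=010010 (head:   ^)
Step 9: in state D at pos 0, read 0 -> (D,0)->write 1,move R,goto A. Now: state=A, head=1, tape[-2..3]=011010 (head:    ^)
Step 10: in state A at pos 1, read 0 -> (A,0)->write 1,move L,goto D. Now: state=D, head=0, tape[-2..3]=011110 (head:   ^)
Head positions at steps 0..10: starting at 0, distinct positions visited = {-1, 0, 1, 2} -> 4 position(s)

Answer: 4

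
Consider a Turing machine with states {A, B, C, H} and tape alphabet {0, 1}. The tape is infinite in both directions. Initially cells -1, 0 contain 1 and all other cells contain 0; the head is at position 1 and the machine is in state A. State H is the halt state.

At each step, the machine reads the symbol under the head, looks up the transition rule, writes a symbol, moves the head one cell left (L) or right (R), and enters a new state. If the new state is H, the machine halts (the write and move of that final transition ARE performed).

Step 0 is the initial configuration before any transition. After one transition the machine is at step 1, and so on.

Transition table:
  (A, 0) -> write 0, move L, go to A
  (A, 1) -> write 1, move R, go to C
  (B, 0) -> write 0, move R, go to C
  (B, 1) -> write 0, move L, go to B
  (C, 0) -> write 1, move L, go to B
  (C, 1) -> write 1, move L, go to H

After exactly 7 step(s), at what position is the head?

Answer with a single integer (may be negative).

Step 1: in state A at pos 1, read 0 -> (A,0)->write 0,move L,goto A. Now: state=A, head=0, tape[-2..2]=01100 (head:   ^)
Step 2: in state A at pos 0, read 1 -> (A,1)->write 1,move R,goto C. Now: state=C, head=1, tape[-2..2]=01100 (head:    ^)
Step 3: in state C at pos 1, read 0 -> (C,0)->write 1,move L,goto B. Now: state=B, head=0, tape[-2..2]=01110 (head:   ^)
Step 4: in state B at pos 0, read 1 -> (B,1)->write 0,move L,goto B. Now: state=B, head=-1, tape[-2..2]=01010 (head:  ^)
Step 5: in state B at pos -1, read 1 -> (B,1)->write 0,move L,goto B. Now: state=B, head=-2, tape[-3..2]=000010 (head:  ^)
Step 6: in state B at pos -2, read 0 -> (B,0)->write 0,move R,goto C. Now: state=C, head=-1, tape[-3..2]=000010 (head:   ^)
Step 7: in state C at pos -1, read 0 -> (C,0)->write 1,move L,goto B. Now: state=B, head=-2, tape[-3..2]=001010 (head:  ^)

Answer: -2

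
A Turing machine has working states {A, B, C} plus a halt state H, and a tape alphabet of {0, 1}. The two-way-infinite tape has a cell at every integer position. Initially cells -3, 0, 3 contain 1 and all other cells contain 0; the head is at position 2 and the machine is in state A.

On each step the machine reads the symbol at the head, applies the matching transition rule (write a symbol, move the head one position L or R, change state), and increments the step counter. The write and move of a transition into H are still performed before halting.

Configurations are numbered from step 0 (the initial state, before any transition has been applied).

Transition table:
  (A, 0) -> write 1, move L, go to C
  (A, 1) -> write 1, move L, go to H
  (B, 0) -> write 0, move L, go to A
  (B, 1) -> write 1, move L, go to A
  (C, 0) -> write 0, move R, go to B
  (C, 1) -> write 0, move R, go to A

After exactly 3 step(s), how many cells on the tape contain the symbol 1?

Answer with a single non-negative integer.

Step 1: in state A at pos 2, read 0 -> (A,0)->write 1,move L,goto C. Now: state=C, head=1, tape[-4..4]=010010110 (head:      ^)
Step 2: in state C at pos 1, read 0 -> (C,0)->write 0,move R,goto B. Now: state=B, head=2, tape[-4..4]=010010110 (head:       ^)
Step 3: in state B at pos 2, read 1 -> (B,1)->write 1,move L,goto A. Now: state=A, head=1, tape[-4..4]=010010110 (head:      ^)
Cells containing 1 after step 3: {-3, 0, 2, 3} -> 4 cell(s)

Answer: 4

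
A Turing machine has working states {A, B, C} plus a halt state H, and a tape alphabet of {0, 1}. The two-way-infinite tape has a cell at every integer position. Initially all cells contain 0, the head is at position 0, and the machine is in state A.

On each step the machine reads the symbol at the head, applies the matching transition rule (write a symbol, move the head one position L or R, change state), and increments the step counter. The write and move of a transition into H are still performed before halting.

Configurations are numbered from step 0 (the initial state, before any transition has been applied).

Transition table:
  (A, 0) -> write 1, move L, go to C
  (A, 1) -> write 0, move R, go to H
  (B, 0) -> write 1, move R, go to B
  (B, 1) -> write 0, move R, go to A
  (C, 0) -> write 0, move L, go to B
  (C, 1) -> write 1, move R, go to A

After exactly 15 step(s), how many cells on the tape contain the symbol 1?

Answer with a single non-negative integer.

Answer: 5

Derivation:
Step 1: in state A at pos 0, read 0 -> (A,0)->write 1,move L,goto C. Now: state=C, head=-1, tape[-2..1]=0010 (head:  ^)
Step 2: in state C at pos -1, read 0 -> (C,0)->write 0,move L,goto B. Now: state=B, head=-2, tape[-3..1]=00010 (head:  ^)
Step 3: in state B at pos -2, read 0 -> (B,0)->write 1,move R,goto B. Now: state=B, head=-1, tape[-3..1]=01010 (head:   ^)
Step 4: in state B at pos -1, read 0 -> (B,0)->write 1,move R,goto B. Now: state=B, head=0, tape[-3..1]=01110 (head:    ^)
Step 5: in state B at pos 0, read 1 -> (B,1)->write 0,move R,goto A. Now: state=A, head=1, tape[-3..2]=011000 (head:     ^)
Step 6: in state A at pos 1, read 0 -> (A,0)->write 1,move L,goto C. Now: state=C, head=0, tape[-3..2]=011010 (head:    ^)
Step 7: in state C at pos 0, read 0 -> (C,0)->write 0,move L,goto B. Now: state=B, head=-1, tape[-3..2]=011010 (head:   ^)
Step 8: in state B at pos -1, read 1 -> (B,1)->write 0,move R,goto A. Now: state=A, head=0, tape[-3..2]=010010 (head:    ^)
Step 9: in state A at pos 0, read 0 -> (A,0)->write 1,move L,goto C. Now: state=C, head=-1, tape[-3..2]=010110 (head:   ^)
Step 10: in state C at pos -1, read 0 -> (C,0)->write 0,move L,goto B. Now: state=B, head=-2, tape[-3..2]=010110 (head:  ^)
Step 11: in state B at pos -2, read 1 -> (B,1)->write 0,move R,goto A. Now: state=A, head=-1, tape[-3..2]=000110 (head:   ^)
Step 12: in state A at pos -1, read 0 -> (A,0)->write 1,move L,goto C. Now: state=C, head=-2, tape[-3..2]=001110 (head:  ^)
Step 13: in state C at pos -2, read 0 -> (C,0)->write 0,move L,goto B. Now: state=B, head=-3, tape[-4..2]=0001110 (head:  ^)
Step 14: in state B at pos -3, read 0 -> (B,0)->write 1,move R,goto B. Now: state=B, head=-2, tape[-4..2]=0101110 (head:   ^)
Step 15: in state B at pos -2, read 0 -> (B,0)->write 1,move R,goto B. Now: state=B, head=-1, tape[-4..2]=0111110 (head:    ^)
Cells containing 1 after step 15: {-3, -2, -1, 0, 1} -> 5 cell(s)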